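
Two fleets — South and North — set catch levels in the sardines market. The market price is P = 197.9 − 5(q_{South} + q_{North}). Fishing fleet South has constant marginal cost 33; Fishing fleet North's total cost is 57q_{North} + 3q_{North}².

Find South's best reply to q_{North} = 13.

Fishing fleet South's profit: π = q_{South}(197.9 − 5(q_{South} + q_{North})) − 33q_{South}.
∂π/∂q_{South} = 164.9 − 10q_{South} − 5q_{North} = 0, so q_{South} = 16.49 − 0.5q_{North}.
At q_{North} = 13: q_{South} = 16.49 − 0.5·13 = 9.99.

9.99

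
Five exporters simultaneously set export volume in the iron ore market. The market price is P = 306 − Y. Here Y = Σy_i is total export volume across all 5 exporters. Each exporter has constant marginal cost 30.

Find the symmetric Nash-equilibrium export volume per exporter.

46

A representative exporter's profit is π_i = y_i(306 − Y) − 30y_i, with Y = y_i + Σ_{j≠i} y_j.
First-order condition: 276 − 2y_i − Σ_{j≠i} y_j = 0.
In a symmetric equilibrium every exporter chooses the same y, so Σ_{j≠i} y_j = 4y. The condition becomes 276 − 6y = 0, giving y = 276/6 = 46.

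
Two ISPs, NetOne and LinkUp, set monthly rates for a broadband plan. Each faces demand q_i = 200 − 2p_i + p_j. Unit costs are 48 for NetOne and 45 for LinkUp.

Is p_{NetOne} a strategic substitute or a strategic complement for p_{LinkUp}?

NetOne's profit: π = (p_{NetOne} − 48)(200 − 2p_{NetOne} + p_{LinkUp}).
∂π/∂p_{NetOne} = 296 − 4p_{NetOne} + p_{LinkUp} = 0 ⇒ p_{NetOne} = 74 + 0.25p_{LinkUp}.
The best-response slope dp_{NetOne}/dp_{LinkUp} = 0.25 > 0: the reaction function is upward-sloping, so the choices are strategic complements.

strategic complements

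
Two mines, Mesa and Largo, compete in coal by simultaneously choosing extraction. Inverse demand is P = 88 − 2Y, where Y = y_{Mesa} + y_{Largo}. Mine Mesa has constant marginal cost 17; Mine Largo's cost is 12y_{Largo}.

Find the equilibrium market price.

39

Mine Mesa's profit: π = y_{Mesa}(88 − 2(y_{Mesa} + y_{Largo})) − 17y_{Mesa}.
∂π/∂y_{Mesa} = 71 − 4y_{Mesa} − 2y_{Largo} = 0, so y_{Mesa} = 17.75 − 0.5y_{Largo}.
By the same steps for Largo: y_{Largo} = 19 − 0.5y_{Mesa}.
Solving the two reaction functions simultaneously: (1 − (−0.5)(−0.5))y_{Mesa} = 17.75 − 0.5·19, so 0.75y_{Mesa} = 8.25 and y_{Mesa} = 11.
Then y_{Largo} = 19 − 0.5·11 = 13.5.
Equilibrium price: P = 88 − 2·24.5 = 39.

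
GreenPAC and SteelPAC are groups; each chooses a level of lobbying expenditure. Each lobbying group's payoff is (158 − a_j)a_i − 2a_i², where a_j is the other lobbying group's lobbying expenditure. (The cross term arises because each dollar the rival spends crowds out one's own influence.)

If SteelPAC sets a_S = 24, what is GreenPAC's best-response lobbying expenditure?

33.5

GreenPAC's payoff is (158 − a_S)a_G − 2a_G².
∂π/∂a_G = 158 − a_S − 4a_G = 0, so a_G = 39.5 − 0.25a_S.
At a_S = 24: a_G = 39.5 − 0.25·24 = 33.5.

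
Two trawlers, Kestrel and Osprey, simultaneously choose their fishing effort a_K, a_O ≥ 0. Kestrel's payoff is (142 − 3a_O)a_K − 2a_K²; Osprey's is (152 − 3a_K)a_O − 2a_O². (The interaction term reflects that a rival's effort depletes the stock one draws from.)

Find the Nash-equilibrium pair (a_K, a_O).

16, 26

Expanding Kestrel's payoff: 142a_K − 3a_Oa_K − 2a_K².
∂π/∂a_K = 142 − 3a_O − 4a_K = 0, so a_K = 35.5 − 0.75a_O.
Likewise for Osprey: a_O = 38 − 0.75a_K.
Solving the two reaction functions simultaneously: (1 − (−0.75)(−0.75))a_K = 35.5 − 0.75·38, so 0.4375a_K = 7 and a_K = 16.
Then a_O = 38 − 0.75·16 = 26.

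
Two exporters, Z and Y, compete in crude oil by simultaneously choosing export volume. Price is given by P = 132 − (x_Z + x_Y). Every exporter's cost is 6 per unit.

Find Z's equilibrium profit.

Exporter Z's profit: π = x_Z(132 − (x_Z + x_Y)) − 6x_Z.
∂π/∂x_Z = 126 − 2x_Z − x_Y = 0, so x_Z = 63 − 0.5x_Y.
By symmetry x_Y = x_Z; substituting into the reaction function, 1.5x_Z = 63 and x_Z = 42.
Price P = 132 − 84 = 48.
Z's profit: (48 − 6)·42 = 1764.

1764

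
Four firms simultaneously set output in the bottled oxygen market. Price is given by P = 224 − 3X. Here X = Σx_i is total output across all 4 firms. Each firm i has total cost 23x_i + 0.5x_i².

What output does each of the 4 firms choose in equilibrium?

12.5625

A representative firm's profit is π_i = x_i(224 − 3X) − 23x_i − 0.5x_i², with X = x_i + Σ_{j≠i} x_j.
First-order condition: 201 − 7x_i − 3Σ_{j≠i} x_j = 0.
With identical firms, set every x_j = x: then 201 − 7x − 9x = 0, i.e. x = 201/16 = 12.5625.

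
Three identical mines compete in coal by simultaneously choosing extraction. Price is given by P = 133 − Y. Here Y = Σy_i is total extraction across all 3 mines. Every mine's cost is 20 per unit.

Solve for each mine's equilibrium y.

28.25

A representative mine's profit is π_i = y_i(133 − Y) − 20y_i, with Y = y_i + Σ_{j≠i} y_j.
First-order condition: 113 − 2y_i − Σ_{j≠i} y_j = 0.
With identical mines, set every y_j = y: then 113 − 2y − 2y = 0, i.e. y = 113/4 = 28.25.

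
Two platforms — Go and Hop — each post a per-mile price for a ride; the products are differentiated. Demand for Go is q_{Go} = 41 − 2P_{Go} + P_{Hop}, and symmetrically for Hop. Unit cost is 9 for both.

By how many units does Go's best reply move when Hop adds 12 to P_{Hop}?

Go's profit: π = (P_{Go} − 9)(41 − 2P_{Go} + P_{Hop}).
∂π/∂P_{Go} = 59 − 4P_{Go} + P_{Hop} = 0 ⇒ P_{Go} = 14.75 + 0.25P_{Hop}.
The reaction-function slope is 0.25, so a 12-unit rise in P_{Hop} moves P_{Go} by 0.25 × 12 = 3. Go's best response rises — the actions are strategic complements.

3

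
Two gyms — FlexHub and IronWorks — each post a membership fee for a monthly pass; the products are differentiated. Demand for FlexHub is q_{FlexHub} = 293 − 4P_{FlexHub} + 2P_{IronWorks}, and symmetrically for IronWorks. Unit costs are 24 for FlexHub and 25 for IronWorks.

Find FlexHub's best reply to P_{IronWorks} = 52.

61.625

FlexHub's profit: π = (P_{FlexHub} − 24)(293 − 4P_{FlexHub} + 2P_{IronWorks}).
∂π/∂P_{FlexHub} = 389 − 8P_{FlexHub} + 2P_{IronWorks} = 0 ⇒ P_{FlexHub} = 48.625 + 0.25P_{IronWorks}.
At P_{IronWorks} = 52: P_{FlexHub} = 48.625 + 0.25·52 = 61.625.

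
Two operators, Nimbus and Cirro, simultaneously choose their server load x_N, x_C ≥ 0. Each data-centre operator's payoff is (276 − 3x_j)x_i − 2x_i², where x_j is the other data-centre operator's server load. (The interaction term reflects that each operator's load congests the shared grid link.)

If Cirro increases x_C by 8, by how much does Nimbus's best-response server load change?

Nimbus's payoff is (276 − 3x_C)x_N − 2x_N².
∂π/∂x_N = 276 − 3x_C − 4x_N = 0, so x_N = 69 − 0.75x_C.
The reaction-function slope is −0.75, so an 8-unit rise in x_C moves x_N by −0.75 × 8 = −6. Nimbus's best response falls — the actions are strategic substitutes.

-6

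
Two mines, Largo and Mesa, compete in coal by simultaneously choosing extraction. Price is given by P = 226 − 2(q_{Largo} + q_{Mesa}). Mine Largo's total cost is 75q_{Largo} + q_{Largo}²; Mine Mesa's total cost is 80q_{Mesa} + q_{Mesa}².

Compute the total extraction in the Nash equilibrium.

Mine Largo's profit: π = q_{Largo}(226 − 2(q_{Largo} + q_{Mesa})) − 75q_{Largo} − q_{Largo}².
∂π/∂q_{Largo} = 151 − 6q_{Largo} − 2q_{Mesa} = 0, so q_{Largo} = 151/6 − (1/3)q_{Mesa}.
By the same steps for Mesa: q_{Mesa} = 73/3 − (1/3)q_{Largo}.
Substituting the second reaction function into the first: q_{Largo} = 151/6 − (1/3)(73/3 − (1/3)q_{Largo}), which gives (8/9)q_{Largo} = 307/18 ⇒ q_{Largo} = 19.1875.
Then q_{Mesa} = 73/3 − (1/3)·19.1875 = 17.9375.
Total extraction: 19.1875 + 17.9375 = 37.125.

37.125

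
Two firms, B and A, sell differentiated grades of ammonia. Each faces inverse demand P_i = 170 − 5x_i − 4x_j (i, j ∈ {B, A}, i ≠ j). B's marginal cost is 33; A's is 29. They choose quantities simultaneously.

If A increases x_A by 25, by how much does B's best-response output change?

Firm B's profit: π = x_B(170 − 5x_B − 4x_A) − 33x_B.
∂π/∂x_B = 137 − 10x_B − 4x_A = 0 ⇒ x_B = 13.7 − 0.4x_A.
The reaction-function slope is −0.4, so a 25-unit rise in x_A moves x_B by −0.4 × 25 = −10. B's best response falls — the actions are strategic substitutes.

-10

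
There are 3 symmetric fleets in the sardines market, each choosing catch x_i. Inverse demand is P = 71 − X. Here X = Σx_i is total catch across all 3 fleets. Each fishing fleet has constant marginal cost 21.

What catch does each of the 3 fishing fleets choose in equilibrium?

12.5

A representative fishing fleet's profit is π_i = x_i(71 − X) − 21x_i, with X = x_i + Σ_{j≠i} x_j.
First-order condition: 50 − 2x_i − Σ_{j≠i} x_j = 0.
With identical fishing fleets, set every x_j = x: then 50 − 2x − 2x = 0, i.e. x = 50/4 = 12.5.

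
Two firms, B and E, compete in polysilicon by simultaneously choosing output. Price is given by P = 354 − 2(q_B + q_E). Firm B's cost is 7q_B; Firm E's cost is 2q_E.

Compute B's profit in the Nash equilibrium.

Firm B's profit: π = q_B(354 − 2(q_B + q_E)) − 7q_B.
∂π/∂q_B = 347 − 4q_B − 2q_E = 0, so q_B = 86.75 − 0.5q_E.
By the same steps for E: q_E = 88 − 0.5q_B.
Solving the two reaction functions simultaneously: (1 − (−0.5)(−0.5))q_B = 86.75 − 0.5·88, so 0.75q_B = 42.75 and q_B = 57.
Then q_E = 88 − 0.5·57 = 59.5.
Price P = 354 − 2·116.5 = 121.
B's profit: (121 − 7)·57 = 6498.

6498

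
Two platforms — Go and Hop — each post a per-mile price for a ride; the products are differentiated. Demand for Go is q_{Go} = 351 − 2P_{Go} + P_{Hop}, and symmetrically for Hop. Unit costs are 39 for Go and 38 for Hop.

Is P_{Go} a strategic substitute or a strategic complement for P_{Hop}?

Go's profit: π = (P_{Go} − 39)(351 − 2P_{Go} + P_{Hop}).
∂π/∂P_{Go} = 429 − 4P_{Go} + P_{Hop} = 0 ⇒ P_{Go} = 107.25 + 0.25P_{Hop}.
The best-response slope dP_{Go}/dP_{Hop} = 0.25 > 0: the reaction function is upward-sloping, so the choices are strategic complements.

strategic complements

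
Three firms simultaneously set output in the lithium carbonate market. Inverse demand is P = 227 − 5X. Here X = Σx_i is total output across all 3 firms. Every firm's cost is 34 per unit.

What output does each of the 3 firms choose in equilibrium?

A representative firm's profit is π_i = x_i(227 − 5X) − 34x_i, with X = x_i + Σ_{j≠i} x_j.
First-order condition: 193 − 10x_i − 5Σ_{j≠i} x_j = 0.
With identical firms, set every x_j = x: then 193 − 10x − 10x = 0, i.e. x = 193/20 = 9.65.

9.65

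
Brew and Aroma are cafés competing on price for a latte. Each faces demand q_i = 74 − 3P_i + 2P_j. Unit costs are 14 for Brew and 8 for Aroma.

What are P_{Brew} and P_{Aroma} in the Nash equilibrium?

Brew's profit: π = (P_{Brew} − 14)(74 − 3P_{Brew} + 2P_{Aroma}).
∂π/∂P_{Brew} = 116 − 6P_{Brew} + 2P_{Aroma} = 0 ⇒ P_{Brew} = 58/3 + (1/3)P_{Aroma}.
Similarly P_{Aroma} = 49/3 + (1/3)P_{Brew}.
Substituting the second reaction function into the first: P_{Brew} = 58/3 + (1/3)(49/3 + (1/3)P_{Brew}), which gives (8/9)P_{Brew} = 223/9 ⇒ P_{Brew} = 27.875.
Then P_{Aroma} = 49/3 + (1/3)·27.875 = 25.625.

27.875, 25.625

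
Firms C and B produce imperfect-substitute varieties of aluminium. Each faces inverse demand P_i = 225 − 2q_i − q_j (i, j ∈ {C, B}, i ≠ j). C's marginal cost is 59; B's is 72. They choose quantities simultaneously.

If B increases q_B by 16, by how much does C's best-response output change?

Firm C's profit: π = q_C(225 − 2q_C − q_B) − 59q_C.
∂π/∂q_C = 166 − 4q_C − q_B = 0 ⇒ q_C = 41.5 − 0.25q_B.
The reaction-function slope is −0.25, so a 16-unit rise in q_B moves q_C by −0.25 × 16 = −4. C's best response falls — the actions are strategic substitutes.

-4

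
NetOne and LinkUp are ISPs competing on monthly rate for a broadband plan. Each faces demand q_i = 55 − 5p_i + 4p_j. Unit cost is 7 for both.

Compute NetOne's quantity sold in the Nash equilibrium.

40

NetOne's profit: π = (p_{NetOne} − 7)(55 − 5p_{NetOne} + 4p_{LinkUp}).
∂π/∂p_{NetOne} = 90 − 10p_{NetOne} + 4p_{LinkUp} = 0 ⇒ p_{NetOne} = 9 + 0.4p_{LinkUp}.
Setting p_{NetOne} = p_{LinkUp} in the reaction function: p_{NetOne} = 9 + 0.4p_{NetOne}, so p_{NetOne} = 9 / 0.6 = 15.
q_{NetOne} = 55 − 5·15 + 4·15 = 40.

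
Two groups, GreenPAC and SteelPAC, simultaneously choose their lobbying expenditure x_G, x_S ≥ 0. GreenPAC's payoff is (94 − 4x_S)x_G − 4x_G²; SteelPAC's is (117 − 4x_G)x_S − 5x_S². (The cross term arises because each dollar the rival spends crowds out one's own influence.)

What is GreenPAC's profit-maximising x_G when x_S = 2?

10.75

Expanding GreenPAC's payoff: 94x_G − 4x_Sx_G − 4x_G².
∂π/∂x_G = 94 − 4x_S − 8x_G = 0, so x_G = 11.75 − 0.5x_S.
At x_S = 2: x_G = 11.75 − 0.5·2 = 10.75.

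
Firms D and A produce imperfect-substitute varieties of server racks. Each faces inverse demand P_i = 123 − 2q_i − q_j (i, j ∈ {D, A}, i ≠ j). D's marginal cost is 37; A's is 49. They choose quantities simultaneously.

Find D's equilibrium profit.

Firm D's profit: π = q_D(123 − 2q_D − q_A) − 37q_D.
∂π/∂q_D = 86 − 4q_D − q_A = 0 ⇒ q_D = 21.5 − 0.25q_A.
Similarly q_A = 18.5 − 0.25q_D.
Plugging q_A into D's best response: q_D = 21.5 − 0.25(18.5 − 0.25q_D) ⇒ 0.9375q_D = 16.875, so q_D = 18.
Then q_A = 18.5 − 0.25·18 = 14.
P_D = 123 − 2·18 − 14 = 73.
Profit = (73 − 37)·18 = 648.

648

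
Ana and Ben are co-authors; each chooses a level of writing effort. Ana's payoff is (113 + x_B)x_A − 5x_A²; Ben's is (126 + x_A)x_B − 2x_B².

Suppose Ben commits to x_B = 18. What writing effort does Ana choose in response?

Expanding Ana's payoff: 113x_A + x_Bx_A − 5x_A².
∂π/∂x_A = 113 + x_B − 10x_A = 0, so x_A = 11.3 + 0.1x_B.
At x_B = 18: x_A = 11.3 + 0.1·18 = 13.1.

13.1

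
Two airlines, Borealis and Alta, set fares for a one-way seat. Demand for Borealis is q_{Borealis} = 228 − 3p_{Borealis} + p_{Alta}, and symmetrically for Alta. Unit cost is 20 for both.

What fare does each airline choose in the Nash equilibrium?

Borealis's profit: π = (p_{Borealis} − 20)(228 − 3p_{Borealis} + p_{Alta}).
∂π/∂p_{Borealis} = 288 − 6p_{Borealis} + p_{Alta} = 0 ⇒ p_{Borealis} = 48 + (1/6)p_{Alta}.
The game is symmetric, so in equilibrium p_{Alta} = p_{Borealis}: the reaction function gives (5/6)p_{Borealis} = 48, hence p_{Borealis} = 57.6.

57.6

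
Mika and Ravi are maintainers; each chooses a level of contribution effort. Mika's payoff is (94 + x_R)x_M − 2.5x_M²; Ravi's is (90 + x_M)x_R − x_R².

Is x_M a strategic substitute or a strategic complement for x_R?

Expanding Mika's payoff: 94x_M + x_Rx_M − 2.5x_M².
∂π/∂x_M = 94 + x_R − 5x_M = 0, so x_M = 18.8 + 0.2x_R.
The best-response slope dx_M/dx_R = 0.2 > 0: the reaction function is upward-sloping, so the choices are strategic complements.

strategic complements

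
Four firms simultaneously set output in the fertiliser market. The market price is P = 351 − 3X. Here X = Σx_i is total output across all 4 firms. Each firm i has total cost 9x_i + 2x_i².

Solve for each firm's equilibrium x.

A representative firm's profit is π_i = x_i(351 − 3X) − 9x_i − 2x_i², with X = x_i + Σ_{j≠i} x_j.
First-order condition: 342 − 10x_i − 3Σ_{j≠i} x_j = 0.
In a symmetric equilibrium every firm chooses the same x, so Σ_{j≠i} x_j = 3x. The condition becomes 342 − 19x = 0, giving x = 342/19 = 18.

18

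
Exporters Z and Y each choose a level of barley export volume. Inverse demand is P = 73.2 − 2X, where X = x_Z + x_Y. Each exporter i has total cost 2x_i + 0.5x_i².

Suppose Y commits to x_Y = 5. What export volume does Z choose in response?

Exporter Z's profit: π = x_Z(73.2 − 2(x_Z + x_Y)) − 2x_Z − 0.5x_Z².
∂π/∂x_Z = 71.2 − 5x_Z − 2x_Y = 0, so x_Z = 14.24 − 0.4x_Y.
At x_Y = 5: x_Z = 14.24 − 0.4·5 = 12.24.

12.24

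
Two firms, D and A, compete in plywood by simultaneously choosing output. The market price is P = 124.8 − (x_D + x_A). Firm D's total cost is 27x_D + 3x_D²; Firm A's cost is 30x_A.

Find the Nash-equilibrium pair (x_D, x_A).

Firm D's profit: π = x_D(124.8 − (x_D + x_A)) − 27x_D − 3x_D².
∂π/∂x_D = 97.8 − 8x_D − x_A = 0, so x_D = 12.225 − 0.125x_A.
For A: ∂π/∂x_A = 94.8 − 2x_A − x_D = 0 ⇒ x_A = 47.4 − 0.5x_D.
Solving the two reaction functions simultaneously: (1 − (−0.125)(−0.5))x_D = 12.225 − 0.125·47.4, so 0.9375x_D = 6.3 and x_D = 6.72.
Then x_A = 47.4 − 0.5·6.72 = 44.04.

6.72, 44.04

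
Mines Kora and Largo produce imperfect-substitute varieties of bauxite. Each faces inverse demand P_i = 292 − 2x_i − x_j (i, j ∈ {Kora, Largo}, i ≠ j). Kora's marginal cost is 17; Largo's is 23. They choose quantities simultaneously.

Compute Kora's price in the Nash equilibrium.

Mine Kora's profit: π = x_{Kora}(292 − 2x_{Kora} − x_{Largo}) − 17x_{Kora}.
∂π/∂x_{Kora} = 275 − 4x_{Kora} − x_{Largo} = 0 ⇒ x_{Kora} = 68.75 − 0.25x_{Largo}.
Similarly x_{Largo} = 67.25 − 0.25x_{Kora}.
Substituting the second reaction function into the first: x_{Kora} = 68.75 − 0.25(67.25 − 0.25x_{Kora}), which gives 0.9375x_{Kora} = 51.9375 ⇒ x_{Kora} = 55.4.
Then x_{Largo} = 67.25 − 0.25·55.4 = 53.4.
P_{Kora} = 292 − 2·55.4 − 53.4 = 127.8.

127.8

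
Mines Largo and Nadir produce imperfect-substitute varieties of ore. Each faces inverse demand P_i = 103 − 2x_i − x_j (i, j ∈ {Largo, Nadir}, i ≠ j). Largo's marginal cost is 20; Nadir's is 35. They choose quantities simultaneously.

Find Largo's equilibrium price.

55.2

Mine Largo's profit: π = x_{Largo}(103 − 2x_{Largo} − x_{Nadir}) − 20x_{Largo}.
∂π/∂x_{Largo} = 83 − 4x_{Largo} − x_{Nadir} = 0 ⇒ x_{Largo} = 20.75 − 0.25x_{Nadir}.
Similarly x_{Nadir} = 17 − 0.25x_{Largo}.
Solving the two reaction functions simultaneously: (1 − (−0.25)(−0.25))x_{Largo} = 20.75 − 0.25·17, so 0.9375x_{Largo} = 16.5 and x_{Largo} = 17.6.
Then x_{Nadir} = 17 − 0.25·17.6 = 12.6.
P_{Largo} = 103 − 2·17.6 − 12.6 = 55.2.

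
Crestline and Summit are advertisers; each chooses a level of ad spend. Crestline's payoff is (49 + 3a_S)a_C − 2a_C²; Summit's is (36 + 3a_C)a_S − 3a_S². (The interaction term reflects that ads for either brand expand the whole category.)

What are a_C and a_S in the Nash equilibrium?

26.8, 19.4

Expanding Crestline's payoff: 49a_C + 3a_Sa_C − 2a_C².
∂π/∂a_C = 49 + 3a_S − 4a_C = 0, so a_C = 12.25 + 0.75a_S.
Likewise for Summit: a_S = 6 + 0.5a_C.
Plugging a_S into Crestline's best response: a_C = 12.25 + 0.75(6 + 0.5a_C) ⇒ 0.625a_C = 16.75, so a_C = 26.8.
Then a_S = 6 + 0.5·26.8 = 19.4.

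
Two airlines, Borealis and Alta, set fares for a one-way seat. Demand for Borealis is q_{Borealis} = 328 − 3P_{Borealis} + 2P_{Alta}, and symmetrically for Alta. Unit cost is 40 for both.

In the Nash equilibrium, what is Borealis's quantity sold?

Borealis's profit: π = (P_{Borealis} − 40)(328 − 3P_{Borealis} + 2P_{Alta}).
∂π/∂P_{Borealis} = 448 − 6P_{Borealis} + 2P_{Alta} = 0 ⇒ P_{Borealis} = 224/3 + (1/3)P_{Alta}.
Setting P_{Borealis} = P_{Alta} in the reaction function: P_{Borealis} = 224/3 + (1/3)P_{Borealis}, so P_{Borealis} = (224/3) / (2/3) = 112.
q_{Borealis} = 328 − 3·112 + 2·112 = 216.

216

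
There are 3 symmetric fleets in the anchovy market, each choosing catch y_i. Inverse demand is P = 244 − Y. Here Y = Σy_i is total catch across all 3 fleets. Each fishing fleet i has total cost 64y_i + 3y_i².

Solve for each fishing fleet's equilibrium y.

A representative fishing fleet's profit is π_i = y_i(244 − Y) − 64y_i − 3y_i², with Y = y_i + Σ_{j≠i} y_j.
First-order condition: 180 − 8y_i − Σ_{j≠i} y_j = 0.
In a symmetric equilibrium every fishing fleet chooses the same y, so Σ_{j≠i} y_j = 2y. The condition becomes 180 − 10y = 0, giving y = 180/10 = 18.

18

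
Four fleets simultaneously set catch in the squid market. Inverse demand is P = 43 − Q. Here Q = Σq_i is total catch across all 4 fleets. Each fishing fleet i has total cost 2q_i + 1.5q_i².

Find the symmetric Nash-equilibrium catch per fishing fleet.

5.125

A representative fishing fleet's profit is π_i = q_i(43 − Q) − 2q_i − 1.5q_i², with Q = q_i + Σ_{j≠i} q_j.
First-order condition: 41 − 5q_i − Σ_{j≠i} q_j = 0.
Imposing symmetry (q_j = q for all j) turns Σ_{j≠i} q_j into 3q, so 41 = 8q and q = 5.125.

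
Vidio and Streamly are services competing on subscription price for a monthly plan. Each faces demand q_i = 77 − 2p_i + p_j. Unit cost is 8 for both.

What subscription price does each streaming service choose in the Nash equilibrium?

31

Vidio's profit: π = (p_{Vidio} − 8)(77 − 2p_{Vidio} + p_{Streamly}).
∂π/∂p_{Vidio} = 93 − 4p_{Vidio} + p_{Streamly} = 0 ⇒ p_{Vidio} = 23.25 + 0.25p_{Streamly}.
The game is symmetric, so in equilibrium p_{Streamly} = p_{Vidio}: the reaction function gives 0.75p_{Vidio} = 23.25, hence p_{Vidio} = 31.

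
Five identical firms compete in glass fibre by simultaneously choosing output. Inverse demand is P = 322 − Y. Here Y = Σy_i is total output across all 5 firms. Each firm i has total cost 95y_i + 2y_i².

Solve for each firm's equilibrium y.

A representative firm's profit is π_i = y_i(322 − Y) − 95y_i − 2y_i², with Y = y_i + Σ_{j≠i} y_j.
First-order condition: 227 − 6y_i − Σ_{j≠i} y_j = 0.
Imposing symmetry (y_j = y for all j) turns Σ_{j≠i} y_j into 4y, so 227 = 10y and y = 22.7.

22.7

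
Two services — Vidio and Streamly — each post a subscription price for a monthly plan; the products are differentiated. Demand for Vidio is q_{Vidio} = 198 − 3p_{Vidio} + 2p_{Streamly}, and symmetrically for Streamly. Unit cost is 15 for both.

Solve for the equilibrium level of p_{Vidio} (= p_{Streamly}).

Vidio's profit: π = (p_{Vidio} − 15)(198 − 3p_{Vidio} + 2p_{Streamly}).
∂π/∂p_{Vidio} = 243 − 6p_{Vidio} + 2p_{Streamly} = 0 ⇒ p_{Vidio} = 40.5 + (1/3)p_{Streamly}.
The game is symmetric, so in equilibrium p_{Streamly} = p_{Vidio}: the reaction function gives (2/3)p_{Vidio} = 40.5, hence p_{Vidio} = 60.75.

60.75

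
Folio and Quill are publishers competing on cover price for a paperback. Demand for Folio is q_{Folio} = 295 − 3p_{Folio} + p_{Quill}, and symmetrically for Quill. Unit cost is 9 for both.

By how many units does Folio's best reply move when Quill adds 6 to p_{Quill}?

1

Folio's profit: π = (p_{Folio} − 9)(295 − 3p_{Folio} + p_{Quill}).
∂π/∂p_{Folio} = 322 − 6p_{Folio} + p_{Quill} = 0 ⇒ p_{Folio} = 161/3 + (1/6)p_{Quill}.
The reaction-function slope is 1/6, so a 6-unit rise in p_{Quill} moves p_{Folio} by 1/6 × 6 = 1. Folio's best response rises — the actions are strategic complements.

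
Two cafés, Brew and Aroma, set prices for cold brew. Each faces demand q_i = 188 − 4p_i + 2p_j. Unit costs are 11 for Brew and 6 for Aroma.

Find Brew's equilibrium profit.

Brew's profit: π = (p_{Brew} − 11)(188 − 4p_{Brew} + 2p_{Aroma}).
∂π/∂p_{Brew} = 232 − 8p_{Brew} + 2p_{Aroma} = 0 ⇒ p_{Brew} = 29 + 0.25p_{Aroma}.
Similarly p_{Aroma} = 26.5 + 0.25p_{Brew}.
Plugging p_{Aroma} into Brew's best response: p_{Brew} = 29 + 0.25(26.5 + 0.25p_{Brew}) ⇒ 0.9375p_{Brew} = 35.625, so p_{Brew} = 38.
Then p_{Aroma} = 26.5 + 0.25·38 = 36.
q_{Brew} = 188 − 4·38 + 2·36 = 108.
Profit = (38 − 11)·108 = 2916.

2916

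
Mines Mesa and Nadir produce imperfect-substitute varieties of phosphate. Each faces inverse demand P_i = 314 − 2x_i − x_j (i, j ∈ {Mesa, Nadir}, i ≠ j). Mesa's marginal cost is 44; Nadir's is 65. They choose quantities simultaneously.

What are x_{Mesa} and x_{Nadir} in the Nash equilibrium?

55.4, 48.4

Mine Mesa's profit: π = x_{Mesa}(314 − 2x_{Mesa} − x_{Nadir}) − 44x_{Mesa}.
∂π/∂x_{Mesa} = 270 − 4x_{Mesa} − x_{Nadir} = 0 ⇒ x_{Mesa} = 67.5 − 0.25x_{Nadir}.
Similarly x_{Nadir} = 62.25 − 0.25x_{Mesa}.
Substituting the second reaction function into the first: x_{Mesa} = 67.5 − 0.25(62.25 − 0.25x_{Mesa}), which gives 0.9375x_{Mesa} = 51.9375 ⇒ x_{Mesa} = 55.4.
Then x_{Nadir} = 62.25 − 0.25·55.4 = 48.4.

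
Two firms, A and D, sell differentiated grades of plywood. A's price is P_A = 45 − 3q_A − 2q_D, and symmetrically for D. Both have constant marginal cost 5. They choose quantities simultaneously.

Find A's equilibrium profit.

Firm A's profit: π = q_A(45 − 3q_A − 2q_D) − 5q_A.
∂π/∂q_A = 40 − 6q_A − 2q_D = 0 ⇒ q_A = 20/3 − (1/3)q_D.
By symmetry q_D = q_A; substituting into the reaction function, (4/3)q_A = 20/3 and q_A = 5.
P_A = 45 − 3·5 − 2·5 = 20.
Profit = (20 − 5)·5 = 75.

75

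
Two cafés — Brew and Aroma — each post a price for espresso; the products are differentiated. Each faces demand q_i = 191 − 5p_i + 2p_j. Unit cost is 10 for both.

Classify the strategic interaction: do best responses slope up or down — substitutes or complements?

Brew's profit: π = (p_{Brew} − 10)(191 − 5p_{Brew} + 2p_{Aroma}).
∂π/∂p_{Brew} = 241 − 10p_{Brew} + 2p_{Aroma} = 0 ⇒ p_{Brew} = 24.1 + 0.2p_{Aroma}.
The best-response slope dp_{Brew}/dp_{Aroma} = 0.2 > 0: the reaction function is upward-sloping, so the choices are strategic complements.

strategic complements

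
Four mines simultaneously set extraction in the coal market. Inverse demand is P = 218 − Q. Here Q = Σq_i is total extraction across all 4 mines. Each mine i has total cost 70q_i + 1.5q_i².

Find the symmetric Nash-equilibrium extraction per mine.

18.5

A representative mine's profit is π_i = q_i(218 − Q) − 70q_i − 1.5q_i², with Q = q_i + Σ_{j≠i} q_j.
First-order condition: 148 − 5q_i − Σ_{j≠i} q_j = 0.
In a symmetric equilibrium every mine chooses the same q, so Σ_{j≠i} q_j = 3q. The condition becomes 148 − 8q = 0, giving q = 148/8 = 18.5.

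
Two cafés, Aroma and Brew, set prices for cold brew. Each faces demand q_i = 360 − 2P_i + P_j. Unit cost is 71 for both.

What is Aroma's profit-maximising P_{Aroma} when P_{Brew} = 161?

Aroma's profit: π = (P_{Aroma} − 71)(360 − 2P_{Aroma} + P_{Brew}).
∂π/∂P_{Aroma} = 502 − 4P_{Aroma} + P_{Brew} = 0 ⇒ P_{Aroma} = 125.5 + 0.25P_{Brew}.
At P_{Brew} = 161: P_{Aroma} = 125.5 + 0.25·161 = 165.75.

165.75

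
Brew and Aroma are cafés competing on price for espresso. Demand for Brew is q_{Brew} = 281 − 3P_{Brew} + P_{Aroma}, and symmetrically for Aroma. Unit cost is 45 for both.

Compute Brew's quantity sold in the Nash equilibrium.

114.6

Brew's profit: π = (P_{Brew} − 45)(281 − 3P_{Brew} + P_{Aroma}).
∂π/∂P_{Brew} = 416 − 6P_{Brew} + P_{Aroma} = 0 ⇒ P_{Brew} = 208/3 + (1/6)P_{Aroma}.
The game is symmetric, so in equilibrium P_{Aroma} = P_{Brew}: the reaction function gives (5/6)P_{Brew} = 208/3, hence P_{Brew} = 83.2.
q_{Brew} = 281 − 3·83.2 + 83.2 = 114.6.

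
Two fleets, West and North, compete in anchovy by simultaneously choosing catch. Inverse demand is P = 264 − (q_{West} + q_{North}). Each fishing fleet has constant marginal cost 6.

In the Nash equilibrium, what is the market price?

Fishing fleet West's profit: π = q_{West}(264 − (q_{West} + q_{North})) − 6q_{West}.
∂π/∂q_{West} = 258 − 2q_{West} − q_{North} = 0, so q_{West} = 129 − 0.5q_{North}.
Setting q_{West} = q_{North} in the reaction function: q_{West} = 129 − 0.5q_{West}, so q_{West} = 129 / 1.5 = 86.
Equilibrium price: P = 264 − 172 = 92.

92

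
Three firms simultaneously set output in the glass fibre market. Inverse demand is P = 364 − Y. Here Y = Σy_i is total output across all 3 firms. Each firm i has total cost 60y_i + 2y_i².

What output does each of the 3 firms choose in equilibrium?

A representative firm's profit is π_i = y_i(364 − Y) − 60y_i − 2y_i², with Y = y_i + Σ_{j≠i} y_j.
First-order condition: 304 − 6y_i − Σ_{j≠i} y_j = 0.
Imposing symmetry (y_j = y for all j) turns Σ_{j≠i} y_j into 2y, so 304 = 8y and y = 38.

38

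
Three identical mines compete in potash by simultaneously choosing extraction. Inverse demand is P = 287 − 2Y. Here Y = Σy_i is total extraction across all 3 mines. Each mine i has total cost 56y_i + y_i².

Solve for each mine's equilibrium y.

A representative mine's profit is π_i = y_i(287 − 2Y) − 56y_i − y_i², with Y = y_i + Σ_{j≠i} y_j.
First-order condition: 231 − 6y_i − 2Σ_{j≠i} y_j = 0.
With identical mines, set every y_j = y: then 231 − 6y − 4y = 0, i.e. y = 231/10 = 23.1.

23.1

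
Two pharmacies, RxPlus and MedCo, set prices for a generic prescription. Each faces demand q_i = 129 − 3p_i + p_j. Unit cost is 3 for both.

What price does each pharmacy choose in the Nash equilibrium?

27.6

RxPlus's profit: π = (p_{RxPlus} − 3)(129 − 3p_{RxPlus} + p_{MedCo}).
∂π/∂p_{RxPlus} = 138 − 6p_{RxPlus} + p_{MedCo} = 0 ⇒ p_{RxPlus} = 23 + (1/6)p_{MedCo}.
The game is symmetric, so in equilibrium p_{MedCo} = p_{RxPlus}: the reaction function gives (5/6)p_{RxPlus} = 23, hence p_{RxPlus} = 27.6.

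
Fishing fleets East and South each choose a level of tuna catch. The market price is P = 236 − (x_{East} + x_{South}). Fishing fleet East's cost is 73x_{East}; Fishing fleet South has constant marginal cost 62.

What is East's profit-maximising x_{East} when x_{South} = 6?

Fishing fleet East's profit: π = x_{East}(236 − (x_{East} + x_{South})) − 73x_{East}.
∂π/∂x_{East} = 163 − 2x_{East} − x_{South} = 0, so x_{East} = 81.5 − 0.5x_{South}.
At x_{South} = 6: x_{East} = 81.5 − 0.5·6 = 78.5.

78.5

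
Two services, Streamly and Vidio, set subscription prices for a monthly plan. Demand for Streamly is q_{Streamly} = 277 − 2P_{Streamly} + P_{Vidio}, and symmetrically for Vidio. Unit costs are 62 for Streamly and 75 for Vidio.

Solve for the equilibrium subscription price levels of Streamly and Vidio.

Streamly's profit: π = (P_{Streamly} − 62)(277 − 2P_{Streamly} + P_{Vidio}).
∂π/∂P_{Streamly} = 401 − 4P_{Streamly} + P_{Vidio} = 0 ⇒ P_{Streamly} = 100.25 + 0.25P_{Vidio}.
Similarly P_{Vidio} = 106.75 + 0.25P_{Streamly}.
Plugging P_{Vidio} into Streamly's best response: P_{Streamly} = 100.25 + 0.25(106.75 + 0.25P_{Streamly}) ⇒ 0.9375P_{Streamly} = 126.9375, so P_{Streamly} = 135.4.
Then P_{Vidio} = 106.75 + 0.25·135.4 = 140.6.

135.4, 140.6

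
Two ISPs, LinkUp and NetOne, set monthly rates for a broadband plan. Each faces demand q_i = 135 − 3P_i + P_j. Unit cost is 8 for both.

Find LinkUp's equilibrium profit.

1699.32

LinkUp's profit: π = (P_{LinkUp} − 8)(135 − 3P_{LinkUp} + P_{NetOne}).
∂π/∂P_{LinkUp} = 159 − 6P_{LinkUp} + P_{NetOne} = 0 ⇒ P_{LinkUp} = 26.5 + (1/6)P_{NetOne}.
Setting P_{LinkUp} = P_{NetOne} in the reaction function: P_{LinkUp} = 26.5 + (1/6)P_{LinkUp}, so P_{LinkUp} = 26.5 / (5/6) = 31.8.
q_{LinkUp} = 135 − 3·31.8 + 31.8 = 71.4.
Profit = (31.8 − 8)·71.4 = 1699.32.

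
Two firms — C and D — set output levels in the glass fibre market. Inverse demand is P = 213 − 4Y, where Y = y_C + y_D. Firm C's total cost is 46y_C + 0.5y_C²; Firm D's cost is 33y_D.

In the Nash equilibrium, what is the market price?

101

Firm C's profit: π = y_C(213 − 4(y_C + y_D)) − 46y_C − 0.5y_C².
∂π/∂y_C = 167 − 9y_C − 4y_D = 0, so y_C = 167/9 − (4/9)y_D.
For D: ∂π/∂y_D = 180 − 8y_D − 4y_C = 0 ⇒ y_D = 22.5 − 0.5y_C.
Plugging y_D into C's best response: y_C = 167/9 − (4/9)(22.5 − 0.5y_C) ⇒ (7/9)y_C = 77/9, so y_C = 11.
Then y_D = 22.5 − 0.5·11 = 17.
Equilibrium price: P = 213 − 4·28 = 101.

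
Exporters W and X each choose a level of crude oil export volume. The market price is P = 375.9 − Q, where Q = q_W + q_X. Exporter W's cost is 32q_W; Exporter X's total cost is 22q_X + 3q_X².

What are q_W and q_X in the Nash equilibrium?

159.82, 24.26

Exporter W's profit: π = q_W(375.9 − (q_W + q_X)) − 32q_W.
∂π/∂q_W = 343.9 − 2q_W − q_X = 0, so q_W = 171.95 − 0.5q_X.
For X: ∂π/∂q_X = 353.9 − 8q_X − q_W = 0 ⇒ q_X = 44.2375 − 0.125q_W.
Solving the two reaction functions simultaneously: (1 − (−0.5)(−0.125))q_W = 171.95 − 0.5·44.2375, so 0.9375q_W = 23973/160 and q_W = 159.82.
Then q_X = 44.2375 − 0.125·159.82 = 24.26.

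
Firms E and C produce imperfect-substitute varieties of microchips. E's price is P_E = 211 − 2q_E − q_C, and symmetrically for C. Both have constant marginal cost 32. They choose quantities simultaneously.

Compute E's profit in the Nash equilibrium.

2563.28

Firm E's profit: π = q_E(211 − 2q_E − q_C) − 32q_E.
∂π/∂q_E = 179 − 4q_E − q_C = 0 ⇒ q_E = 44.75 − 0.25q_C.
Setting q_E = q_C in the reaction function: q_E = 44.75 − 0.25q_E, so q_E = 44.75 / 1.25 = 35.8.
P_E = 211 − 2·35.8 − 35.8 = 103.6.
Profit = (103.6 − 32)·35.8 = 2563.28.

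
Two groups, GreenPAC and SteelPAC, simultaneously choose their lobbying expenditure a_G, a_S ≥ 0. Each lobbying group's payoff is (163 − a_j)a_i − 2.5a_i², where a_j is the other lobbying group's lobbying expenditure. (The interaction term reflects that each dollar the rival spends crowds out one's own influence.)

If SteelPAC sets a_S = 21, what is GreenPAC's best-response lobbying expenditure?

28.4

GreenPAC's payoff is (163 − a_S)a_G − 2.5a_G².
∂π/∂a_G = 163 − a_S − 5a_G = 0, so a_G = 32.6 − 0.2a_S.
At a_S = 21: a_G = 32.6 − 0.2·21 = 28.4.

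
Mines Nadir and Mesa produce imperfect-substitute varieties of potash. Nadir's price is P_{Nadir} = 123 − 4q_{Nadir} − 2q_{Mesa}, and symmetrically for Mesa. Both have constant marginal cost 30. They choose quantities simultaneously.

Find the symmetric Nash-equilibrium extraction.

Mine Nadir's profit: π = q_{Nadir}(123 − 4q_{Nadir} − 2q_{Mesa}) − 30q_{Nadir}.
∂π/∂q_{Nadir} = 93 − 8q_{Nadir} − 2q_{Mesa} = 0 ⇒ q_{Nadir} = 11.625 − 0.25q_{Mesa}.
The game is symmetric, so in equilibrium q_{Mesa} = q_{Nadir}: the reaction function gives 1.25q_{Nadir} = 11.625, hence q_{Nadir} = 9.3.

9.3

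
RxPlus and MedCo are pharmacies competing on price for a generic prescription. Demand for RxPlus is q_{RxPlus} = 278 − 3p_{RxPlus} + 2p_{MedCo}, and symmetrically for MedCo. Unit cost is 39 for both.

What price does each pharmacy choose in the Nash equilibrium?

RxPlus's profit: π = (p_{RxPlus} − 39)(278 − 3p_{RxPlus} + 2p_{MedCo}).
∂π/∂p_{RxPlus} = 395 − 6p_{RxPlus} + 2p_{MedCo} = 0 ⇒ p_{RxPlus} = 395/6 + (1/3)p_{MedCo}.
By symmetry p_{MedCo} = p_{RxPlus}; substituting into the reaction function, (2/3)p_{RxPlus} = 395/6 and p_{RxPlus} = 98.75.

98.75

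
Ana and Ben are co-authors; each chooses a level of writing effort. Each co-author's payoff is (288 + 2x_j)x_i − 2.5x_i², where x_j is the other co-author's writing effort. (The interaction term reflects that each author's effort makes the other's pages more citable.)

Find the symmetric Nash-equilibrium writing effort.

Ana's payoff is (288 + 2x_B)x_A − 2.5x_A².
∂π/∂x_A = 288 + 2x_B − 5x_A = 0, so x_A = 57.6 + 0.4x_B.
Setting x_A = x_B in the reaction function: x_A = 57.6 + 0.4x_A, so x_A = 57.6 / 0.6 = 96.

96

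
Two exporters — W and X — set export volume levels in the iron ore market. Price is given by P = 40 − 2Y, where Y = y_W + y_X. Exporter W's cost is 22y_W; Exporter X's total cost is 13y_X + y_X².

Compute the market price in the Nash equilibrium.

27.4

Exporter W's profit: π = y_W(40 − 2(y_W + y_X)) − 22y_W.
∂π/∂y_W = 18 − 4y_W − 2y_X = 0, so y_W = 4.5 − 0.5y_X.
For X: ∂π/∂y_X = 27 − 6y_X − 2y_W = 0 ⇒ y_X = 4.5 − (1/3)y_W.
Plugging y_X into W's best response: y_W = 4.5 − 0.5(4.5 − (1/3)y_W) ⇒ (5/6)y_W = 2.25, so y_W = 2.7.
Then y_X = 4.5 − (1/3)·2.7 = 3.6.
Equilibrium price: P = 40 − 2·6.3 = 27.4.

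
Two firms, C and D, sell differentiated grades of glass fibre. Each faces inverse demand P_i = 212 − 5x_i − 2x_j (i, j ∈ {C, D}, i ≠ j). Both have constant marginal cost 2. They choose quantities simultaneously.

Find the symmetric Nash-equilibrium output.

17.5

Firm C's profit: π = x_C(212 − 5x_C − 2x_D) − 2x_C.
∂π/∂x_C = 210 − 10x_C − 2x_D = 0 ⇒ x_C = 21 − 0.2x_D.
Setting x_C = x_D in the reaction function: x_C = 21 − 0.2x_C, so x_C = 21 / 1.2 = 17.5.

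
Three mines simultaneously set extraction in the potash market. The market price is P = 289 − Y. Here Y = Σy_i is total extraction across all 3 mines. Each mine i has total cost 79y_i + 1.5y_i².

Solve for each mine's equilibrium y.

30

A representative mine's profit is π_i = y_i(289 − Y) − 79y_i − 1.5y_i², with Y = y_i + Σ_{j≠i} y_j.
First-order condition: 210 − 5y_i − Σ_{j≠i} y_j = 0.
Imposing symmetry (y_j = y for all j) turns Σ_{j≠i} y_j into 2y, so 210 = 7y and y = 30.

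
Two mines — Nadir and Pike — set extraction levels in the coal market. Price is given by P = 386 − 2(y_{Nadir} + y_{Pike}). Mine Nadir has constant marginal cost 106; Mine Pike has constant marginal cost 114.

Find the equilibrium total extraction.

Mine Nadir's profit: π = y_{Nadir}(386 − 2(y_{Nadir} + y_{Pike})) − 106y_{Nadir}.
∂π/∂y_{Nadir} = 280 − 4y_{Nadir} − 2y_{Pike} = 0, so y_{Nadir} = 70 − 0.5y_{Pike}.
By the same steps for Pike: y_{Pike} = 68 − 0.5y_{Nadir}.
Substituting the second reaction function into the first: y_{Nadir} = 70 − 0.5(68 − 0.5y_{Nadir}), which gives 0.75y_{Nadir} = 36 ⇒ y_{Nadir} = 48.
Then y_{Pike} = 68 − 0.5·48 = 44.
Total extraction: 48 + 44 = 92.

92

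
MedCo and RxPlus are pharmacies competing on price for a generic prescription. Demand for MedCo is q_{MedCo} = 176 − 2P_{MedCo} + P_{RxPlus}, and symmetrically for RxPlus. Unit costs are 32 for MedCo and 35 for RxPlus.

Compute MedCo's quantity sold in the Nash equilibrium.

MedCo's profit: π = (P_{MedCo} − 32)(176 − 2P_{MedCo} + P_{RxPlus}).
∂π/∂P_{MedCo} = 240 − 4P_{MedCo} + P_{RxPlus} = 0 ⇒ P_{MedCo} = 60 + 0.25P_{RxPlus}.
Similarly P_{RxPlus} = 61.5 + 0.25P_{MedCo}.
Solving the two reaction functions simultaneously: (1 − (0.25)(0.25))P_{MedCo} = 60 + 0.25·61.5, so 0.9375P_{MedCo} = 75.375 and P_{MedCo} = 80.4.
Then P_{RxPlus} = 61.5 + 0.25·80.4 = 81.6.
q_{MedCo} = 176 − 2·80.4 + 81.6 = 96.8.

96.8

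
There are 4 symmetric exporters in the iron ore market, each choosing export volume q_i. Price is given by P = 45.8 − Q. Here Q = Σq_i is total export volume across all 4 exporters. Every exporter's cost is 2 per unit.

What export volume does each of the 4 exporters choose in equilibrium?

A representative exporter's profit is π_i = q_i(45.8 − Q) − 2q_i, with Q = q_i + Σ_{j≠i} q_j.
First-order condition: 43.8 − 2q_i − Σ_{j≠i} q_j = 0.
Imposing symmetry (q_j = q for all j) turns Σ_{j≠i} q_j into 3q, so 43.8 = 5q and q = 8.76.

8.76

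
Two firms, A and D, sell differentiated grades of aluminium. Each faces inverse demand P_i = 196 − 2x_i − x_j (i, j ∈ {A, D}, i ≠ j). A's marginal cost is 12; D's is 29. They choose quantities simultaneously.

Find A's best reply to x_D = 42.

Firm A's profit: π = x_A(196 − 2x_A − x_D) − 12x_A.
∂π/∂x_A = 184 − 4x_A − x_D = 0 ⇒ x_A = 46 − 0.25x_D.
At x_D = 42: x_A = 46 − 0.25·42 = 35.5.

35.5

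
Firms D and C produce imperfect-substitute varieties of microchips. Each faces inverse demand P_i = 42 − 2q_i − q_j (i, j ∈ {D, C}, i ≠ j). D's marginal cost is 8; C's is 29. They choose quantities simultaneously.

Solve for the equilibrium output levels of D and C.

Firm D's profit: π = q_D(42 − 2q_D − q_C) − 8q_D.
∂π/∂q_D = 34 − 4q_D − q_C = 0 ⇒ q_D = 8.5 − 0.25q_C.
Similarly q_C = 3.25 − 0.25q_D.
Solving the two reaction functions simultaneously: (1 − (−0.25)(−0.25))q_D = 8.5 − 0.25·3.25, so 0.9375q_D = 7.6875 and q_D = 8.2.
Then q_C = 3.25 − 0.25·8.2 = 1.2.

8.2, 1.2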